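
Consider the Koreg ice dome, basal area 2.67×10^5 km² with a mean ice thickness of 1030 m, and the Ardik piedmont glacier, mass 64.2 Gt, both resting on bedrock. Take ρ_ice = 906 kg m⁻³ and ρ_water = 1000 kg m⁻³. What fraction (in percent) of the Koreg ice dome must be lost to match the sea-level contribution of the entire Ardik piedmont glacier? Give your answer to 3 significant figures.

≈ 0.0258 %

Equal sea-level rise means equal mass of meltwater, i.e. equal mass of ice lost.
Ice mass of Ardik: 6.420×10^13 kg; ice mass of Koreg: 2.492×10^17 kg.
Fraction required = 6.420×10^13 / 2.492×10^17 = 2.58×10^-4 → 0.0258 %.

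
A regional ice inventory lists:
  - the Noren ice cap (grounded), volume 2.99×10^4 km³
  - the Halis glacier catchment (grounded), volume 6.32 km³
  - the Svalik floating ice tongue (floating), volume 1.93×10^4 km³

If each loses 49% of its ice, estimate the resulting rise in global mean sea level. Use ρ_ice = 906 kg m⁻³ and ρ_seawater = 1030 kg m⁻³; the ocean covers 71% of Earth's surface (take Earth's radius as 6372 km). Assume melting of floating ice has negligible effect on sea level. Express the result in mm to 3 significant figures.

≈ 35.6 mm

Noren: 0.49 × 2.99×10^4 km³ × (906/1030) = 1.289×10^4 km³ of water.
Halis: 0.49 × 6.32 km³ × (906/1030) = 2.724 km³ of water.
The Svalik floating ice tongue is floating and already displaces its own weight of water, so its melt adds essentially nothing to sea level.
Total added water ≈ 1.289×10^13 m³ over 3.62×10^14 m² → Δh = 0.0356 m = 35.6 mm.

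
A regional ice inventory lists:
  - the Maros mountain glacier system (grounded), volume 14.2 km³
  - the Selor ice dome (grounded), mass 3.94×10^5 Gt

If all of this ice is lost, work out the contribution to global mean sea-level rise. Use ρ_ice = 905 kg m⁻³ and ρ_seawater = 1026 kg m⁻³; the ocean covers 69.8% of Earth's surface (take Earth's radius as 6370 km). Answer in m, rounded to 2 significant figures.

Maros: 14.2 km³ × (905/1026) = 12.53 km³ of water.
Selor: 3.94×10^5 Gt = 3.940×10^17 kg; dividing by ρ_w = 1026 kg m⁻³ gives 3.840×10^14 m³ of water.
Total added water ≈ 3.840×10^14 m³ over 3.56×10^14 m² → Δh = 1.08 m.

≈ 1.1 m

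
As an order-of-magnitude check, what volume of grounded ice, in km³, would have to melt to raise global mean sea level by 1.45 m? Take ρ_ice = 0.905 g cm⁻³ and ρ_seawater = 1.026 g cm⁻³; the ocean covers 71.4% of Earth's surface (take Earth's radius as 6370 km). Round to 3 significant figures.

≈ 5.98×10^5 km³

Required water volume = Δh × A = 1.45 m × 3.64×10^14 m² = 5.279×10^14 m³ = 5.279×10^5 km³.
Ice volume = water volume × ρ_w/ρ_ice = 5.279×10^5 × 1026/905 = 5.98×10^5 km³.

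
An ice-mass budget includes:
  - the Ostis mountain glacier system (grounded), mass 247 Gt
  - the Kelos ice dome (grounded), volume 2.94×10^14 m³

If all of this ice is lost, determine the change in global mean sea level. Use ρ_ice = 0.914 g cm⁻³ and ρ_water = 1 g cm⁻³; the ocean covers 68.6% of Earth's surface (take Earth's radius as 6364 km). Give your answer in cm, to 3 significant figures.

≈ 77.0 cm

Ostis: 247 Gt = 2.470×10^14 kg; dividing by ρ_w = 1 g cm⁻³ = 1000 kg m⁻³ gives 2.470×10^11 m³ of water.
Kelos: 2.94×10^14 m³ × (914/1000) = 2.687×10^14 m³ of water.
Total added water ≈ 2.690×10^14 m³ over 3.49×10^14 m² → Δh = 0.770 m = 77.0 cm.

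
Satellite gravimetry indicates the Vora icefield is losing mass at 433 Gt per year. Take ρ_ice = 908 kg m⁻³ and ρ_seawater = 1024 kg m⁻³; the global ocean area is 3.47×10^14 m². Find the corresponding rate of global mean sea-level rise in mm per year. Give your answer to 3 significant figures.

≈ 1.22 mm/yr

ρ_w = 1024 kg m⁻³. Annual water volume added = 433 Gt / ρ_w = 4.330×10^14 kg / 1024 kg m⁻³ = 4.229×10^11 m³.
Δh per year = 4.229×10^11 / 3.47×10^14 = 1.22×10^-3 m = 1.22 mm.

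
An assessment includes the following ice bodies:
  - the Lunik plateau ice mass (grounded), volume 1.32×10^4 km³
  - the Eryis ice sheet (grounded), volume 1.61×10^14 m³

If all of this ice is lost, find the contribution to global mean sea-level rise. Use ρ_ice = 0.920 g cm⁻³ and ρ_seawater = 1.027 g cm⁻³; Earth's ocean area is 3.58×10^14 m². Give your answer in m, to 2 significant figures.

Lunik: 1.32×10^4 km³ × (920/1027) = 1.182×10^4 km³ of water.
Eryis: 1.61×10^14 m³ × (920/1027) = 1.442×10^14 m³ of water.
Total added water ≈ 1.561×10^14 m³ over 3.58×10^14 m² → Δh = 0.436 m.

≈ 0.44 m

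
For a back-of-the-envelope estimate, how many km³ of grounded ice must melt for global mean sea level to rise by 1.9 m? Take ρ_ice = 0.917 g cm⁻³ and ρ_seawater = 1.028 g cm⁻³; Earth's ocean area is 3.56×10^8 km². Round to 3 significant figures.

≈ 7.58×10^5 km³

Required water volume = Δh × A = 1.9 m × 3.56×10^14 m² = 6.764×10^14 m³ = 6.764×10^5 km³.
Ice volume = water volume × ρ_w/ρ_ice = 6.764×10^5 × 1028/917 = 7.58×10^5 km³.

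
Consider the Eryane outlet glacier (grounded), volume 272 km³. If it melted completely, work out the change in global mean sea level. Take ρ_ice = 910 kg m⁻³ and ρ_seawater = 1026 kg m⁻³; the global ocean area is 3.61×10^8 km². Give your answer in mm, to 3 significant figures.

≈ 0.668 mm

Eryane: 272 km³ × (910/1026) = 241.2 km³ of water.
Spread over 3.61×10^14 m² of ocean, Δh = 2.412×10^11 / 3.61×10^14 = 6.68×10^-4 m = 0.668 mm.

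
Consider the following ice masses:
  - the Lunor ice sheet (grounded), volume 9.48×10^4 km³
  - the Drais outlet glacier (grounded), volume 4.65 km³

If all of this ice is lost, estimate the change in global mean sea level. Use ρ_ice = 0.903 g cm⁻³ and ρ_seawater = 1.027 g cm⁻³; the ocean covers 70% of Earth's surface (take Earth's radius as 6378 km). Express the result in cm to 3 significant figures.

≈ 23.3 cm

Lunor: 9.48×10^4 km³ × (903/1027) = 8.335×10^4 km³ of water.
Drais: 4.65 km³ × (903/1027) = 4.089 km³ of water.
Total added water ≈ 8.336×10^13 m³ over 3.58×10^14 m² → Δh = 0.233 m = 23.3 cm.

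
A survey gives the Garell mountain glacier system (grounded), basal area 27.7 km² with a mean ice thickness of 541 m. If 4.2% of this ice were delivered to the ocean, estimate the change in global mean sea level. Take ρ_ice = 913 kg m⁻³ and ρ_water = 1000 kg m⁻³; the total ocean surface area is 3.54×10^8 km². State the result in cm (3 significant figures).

≈ 1.62×10^-4 cm

Garell: ice volume = 27.7 km² × 541 m = 14.99 km³; 0.042 × 14.99 × (913/1000) = 0.5746 km³ of water.
Spread over 3.54×10^14 m² of ocean, Δh = 5.746×10^8 / 3.54×10^14 = 1.62×10^-6 m = 1.62×10^-4 cm.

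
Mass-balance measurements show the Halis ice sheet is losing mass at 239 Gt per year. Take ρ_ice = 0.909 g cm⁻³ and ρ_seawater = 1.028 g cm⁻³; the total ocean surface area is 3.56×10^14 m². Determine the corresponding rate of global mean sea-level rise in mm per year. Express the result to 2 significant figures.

ρ_w = 1.028 g cm⁻³ = 1028 kg m⁻³. Annual water volume added = 239 Gt / ρ_w = 2.390×10^14 kg / 1028 kg m⁻³ = 2.325×10^11 m³.
Δh per year = 2.325×10^11 / 3.56×10^14 = 6.53×10^-4 m = 0.65 mm.

≈ 0.65 mm/yr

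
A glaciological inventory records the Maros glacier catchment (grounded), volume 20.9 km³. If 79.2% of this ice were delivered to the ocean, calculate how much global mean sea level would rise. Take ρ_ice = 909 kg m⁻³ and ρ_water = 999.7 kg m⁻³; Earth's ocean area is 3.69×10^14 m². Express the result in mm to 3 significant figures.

Maros: 0.792 × 20.9 km³ × (909/999.7) = 15.05 km³ of water.
Spread over 3.69×10^14 m² of ocean, Δh = 1.505×10^10 / 3.69×10^14 = 4.08×10^-5 m = 0.0408 mm.

≈ 0.0408 mm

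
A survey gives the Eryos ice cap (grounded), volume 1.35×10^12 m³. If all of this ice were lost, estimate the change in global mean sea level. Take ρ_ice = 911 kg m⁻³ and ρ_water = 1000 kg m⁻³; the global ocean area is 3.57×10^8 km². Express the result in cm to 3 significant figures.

Eryos: 1.35×10^12 m³ × (911/1000) = 1.230×10^12 m³ of water.
Spread over 3.57×10^14 m² of ocean, Δh = 1.230×10^12 / 3.57×10^14 = 3.44×10^-3 m = 0.344 cm.

≈ 0.344 cm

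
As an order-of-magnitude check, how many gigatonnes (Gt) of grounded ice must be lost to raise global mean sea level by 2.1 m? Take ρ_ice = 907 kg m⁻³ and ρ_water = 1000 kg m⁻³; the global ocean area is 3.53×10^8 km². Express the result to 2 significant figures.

≈ 7.4×10^5 Gt

Required water volume = Δh × A = 2.1 m × 3.53×10^14 m² = 7.413×10^14 m³.
ρ_w = 1000 kg m⁻³, so the mass of water = 7.413×10^14 m³ × 1000 kg m⁻³ = 7.413×10^17 kg = 7.4×10^5 Gt (and the same mass of ice, by conservation).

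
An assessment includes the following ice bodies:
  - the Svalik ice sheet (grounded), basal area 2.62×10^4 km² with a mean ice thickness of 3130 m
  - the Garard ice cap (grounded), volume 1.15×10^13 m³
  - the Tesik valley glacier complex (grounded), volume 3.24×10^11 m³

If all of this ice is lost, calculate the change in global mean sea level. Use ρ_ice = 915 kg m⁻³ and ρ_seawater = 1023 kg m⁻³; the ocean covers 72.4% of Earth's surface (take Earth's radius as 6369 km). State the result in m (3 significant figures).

Svalik: ice volume = 2.62×10^4 km² × 3130 m = 8.201×10^4 km³; 8.201×10^4 × (915/1023) = 7.335×10^4 km³ of water.
Garard: 1.15×10^13 m³ × (915/1023) = 1.029×10^13 m³ of water.
Tesik: 3.24×10^11 m³ × (915/1023) = 2.898×10^11 m³ of water.
Total added water ≈ 8.392×10^13 m³ over 3.69×10^14 m² → Δh = 0.227 m.

≈ 0.227 m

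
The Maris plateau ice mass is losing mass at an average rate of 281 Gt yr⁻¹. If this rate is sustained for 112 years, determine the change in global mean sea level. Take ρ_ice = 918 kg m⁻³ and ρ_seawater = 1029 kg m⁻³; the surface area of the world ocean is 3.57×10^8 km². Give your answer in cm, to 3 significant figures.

≈ 8.57 cm

Total mass lost = 281 Gt/yr × 112 yr = 3.147×10^4 Gt = 3.147×10^16 kg.
ρ_w = 1029 kg m⁻³, so water volume = 3.147×10^16 / 1029 = 3.059×10^13 m³.
Δh = 3.059×10^13 / 3.57×10^14 = 0.0857 m = 8.57 cm.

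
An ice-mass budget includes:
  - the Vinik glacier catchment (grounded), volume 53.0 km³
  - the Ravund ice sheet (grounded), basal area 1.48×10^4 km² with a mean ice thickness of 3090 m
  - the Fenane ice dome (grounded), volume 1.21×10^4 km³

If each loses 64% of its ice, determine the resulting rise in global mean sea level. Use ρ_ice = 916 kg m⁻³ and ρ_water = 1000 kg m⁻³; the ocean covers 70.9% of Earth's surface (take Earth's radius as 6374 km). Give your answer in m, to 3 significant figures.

Vinik: 0.64 × 53.0 km³ × (916/1000) = 31.07 km³ of water.
Ravund: ice volume = 1.48×10^4 km² × 3090 m = 4.573×10^4 km³; 0.64 × 4.573×10^4 × (916/1000) = 2.681×10^4 km³ of water.
Fenane: 0.64 × 1.21×10^4 km³ × (916/1000) = 7094 km³ of water.
Total added water ≈ 3.393×10^13 m³ over 3.62×10^14 m² → Δh = 0.0937 m.

≈ 0.0937 m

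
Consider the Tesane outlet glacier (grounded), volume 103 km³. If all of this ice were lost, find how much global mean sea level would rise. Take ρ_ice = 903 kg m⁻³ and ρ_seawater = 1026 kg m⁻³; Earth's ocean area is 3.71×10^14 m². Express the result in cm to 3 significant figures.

Tesane: 103 km³ × (903/1026) = 90.65 km³ of water.
Spread over 3.71×10^14 m² of ocean, Δh = 9.065×10^10 / 3.71×10^14 = 2.44×10^-4 m = 0.0244 cm.

≈ 0.0244 cm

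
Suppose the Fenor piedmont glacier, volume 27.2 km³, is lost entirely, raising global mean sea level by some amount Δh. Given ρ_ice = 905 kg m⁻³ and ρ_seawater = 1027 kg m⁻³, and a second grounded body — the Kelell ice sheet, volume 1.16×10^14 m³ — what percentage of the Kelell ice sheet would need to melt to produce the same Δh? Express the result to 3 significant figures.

≈ 0.0234 %

Equal sea-level rise means equal mass of meltwater, i.e. equal mass of ice lost.
Ice mass of Fenor: 2.462×10^13 kg; ice mass of Kelell: 1.050×10^17 kg.
Fraction required = 2.462×10^13 / 1.050×10^17 = 2.34×10^-4 → 0.0234 %.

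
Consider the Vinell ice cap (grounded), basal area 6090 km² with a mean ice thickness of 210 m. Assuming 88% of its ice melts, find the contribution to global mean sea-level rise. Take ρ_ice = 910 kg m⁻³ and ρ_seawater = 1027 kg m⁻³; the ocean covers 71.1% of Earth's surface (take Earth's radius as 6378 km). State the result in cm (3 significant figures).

Vinell: ice volume = 6090 km² × 210 m = 1279 km³; 0.88 × 1279 × (910/1027) = 997.2 km³ of water.
Spread over 3.63×10^14 m² of ocean, Δh = 9.972×10^11 / 3.63×10^14 = 2.74×10^-3 m = 0.274 cm.

≈ 0.274 cm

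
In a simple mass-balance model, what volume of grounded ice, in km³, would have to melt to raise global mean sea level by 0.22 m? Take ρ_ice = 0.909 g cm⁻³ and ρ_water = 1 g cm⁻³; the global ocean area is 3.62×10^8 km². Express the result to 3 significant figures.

Required water volume = Δh × A = 0.22 m × 3.62×10^14 m² = 7.964×10^13 m³ = 7.964×10^4 km³.
Ice volume = water volume × ρ_w/ρ_ice = 7.964×10^4 × 1000/909 = 8.76×10^4 km³.

≈ 8.76×10^4 km³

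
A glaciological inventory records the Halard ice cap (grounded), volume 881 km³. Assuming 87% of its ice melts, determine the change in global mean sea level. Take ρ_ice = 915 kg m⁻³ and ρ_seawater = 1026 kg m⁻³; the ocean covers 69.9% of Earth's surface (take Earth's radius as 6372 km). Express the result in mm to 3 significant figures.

≈ 1.92 mm

Halard: 0.87 × 881 km³ × (915/1026) = 683.5 km³ of water.
Spread over 3.57×10^14 m² of ocean, Δh = 6.835×10^11 / 3.57×10^14 = 1.92×10^-3 m = 1.92 mm.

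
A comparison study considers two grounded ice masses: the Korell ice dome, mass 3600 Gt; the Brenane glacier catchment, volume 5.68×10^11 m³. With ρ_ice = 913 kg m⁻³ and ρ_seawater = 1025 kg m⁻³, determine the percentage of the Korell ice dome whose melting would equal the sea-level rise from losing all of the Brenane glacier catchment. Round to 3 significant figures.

≈ 14.4 %

Equal sea-level rise means equal mass of meltwater, i.e. equal mass of ice lost.
Ice mass of Brenane: 5.186×10^14 kg; ice mass of Korell: 3.600×10^15 kg.
Fraction required = 5.186×10^14 / 3.600×10^15 = 0.144 → 14.4 %.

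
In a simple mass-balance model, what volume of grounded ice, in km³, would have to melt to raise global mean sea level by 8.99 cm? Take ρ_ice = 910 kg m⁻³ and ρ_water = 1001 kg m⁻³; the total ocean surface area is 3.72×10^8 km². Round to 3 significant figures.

Required water volume = Δh × A = 0.0899 m × 3.72×10^14 m² = 3.344×10^13 m³ = 3.344×10^4 km³.
Ice volume = water volume × ρ_w/ρ_ice = 3.344×10^4 × 1001/910 = 3.68×10^4 km³.

≈ 3.68×10^4 km³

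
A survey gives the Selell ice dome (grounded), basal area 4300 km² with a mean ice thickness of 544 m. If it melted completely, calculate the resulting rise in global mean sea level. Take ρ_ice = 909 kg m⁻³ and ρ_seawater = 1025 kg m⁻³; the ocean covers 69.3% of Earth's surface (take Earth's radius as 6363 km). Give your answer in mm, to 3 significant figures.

≈ 5.88 mm

Selell: ice volume = 4300 km² × 544 m = 2339 km³; 2339 × (909/1025) = 2074 km³ of water.
Spread over 3.53×10^14 m² of ocean, Δh = 2.074×10^12 / 3.53×10^14 = 5.88×10^-3 m = 5.88 mm.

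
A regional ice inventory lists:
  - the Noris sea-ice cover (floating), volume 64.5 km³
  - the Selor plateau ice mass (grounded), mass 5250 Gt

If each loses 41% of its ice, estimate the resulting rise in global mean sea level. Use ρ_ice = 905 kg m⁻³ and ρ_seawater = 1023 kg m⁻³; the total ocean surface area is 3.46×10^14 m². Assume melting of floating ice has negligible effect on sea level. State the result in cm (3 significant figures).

≈ 0.608 cm

The Noris sea-ice cover is floating and already displaces its own weight of water, so its melt adds essentially nothing to sea level.
Selor: 0.41 × 5250 Gt = 2.152×10^15 kg; dividing by ρ_w = 1023 kg m⁻³ gives 2.104×10^12 m³ of water.
Total added water ≈ 2.104×10^12 m³ over 3.46×10^14 m² → Δh = 6.08×10^-3 m = 0.608 cm.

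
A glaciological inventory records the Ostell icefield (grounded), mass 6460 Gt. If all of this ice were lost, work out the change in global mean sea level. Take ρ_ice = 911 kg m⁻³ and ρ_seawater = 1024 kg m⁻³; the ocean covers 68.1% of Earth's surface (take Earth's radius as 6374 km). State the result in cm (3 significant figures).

Ostell: 6460 Gt = 6.460×10^15 kg; dividing by ρ_w = 1024 kg m⁻³ gives 6.309×10^12 m³ of water.
Spread over 3.48×10^14 m² of ocean, Δh = 6.309×10^12 / 3.48×10^14 = 0.0181 m = 1.81 cm.

≈ 1.81 cm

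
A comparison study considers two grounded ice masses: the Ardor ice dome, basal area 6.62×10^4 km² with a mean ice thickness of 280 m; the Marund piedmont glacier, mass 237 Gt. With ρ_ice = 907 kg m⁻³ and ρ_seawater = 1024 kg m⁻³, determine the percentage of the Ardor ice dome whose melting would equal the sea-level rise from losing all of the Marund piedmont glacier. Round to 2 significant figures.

Equal sea-level rise means equal mass of meltwater, i.e. equal mass of ice lost.
Ice mass of Marund: 2.370×10^14 kg; ice mass of Ardor: 1.681×10^16 kg.
Fraction required = 2.370×10^14 / 1.681×10^16 = 0.0141 → 1.4 %.

≈ 1.4 %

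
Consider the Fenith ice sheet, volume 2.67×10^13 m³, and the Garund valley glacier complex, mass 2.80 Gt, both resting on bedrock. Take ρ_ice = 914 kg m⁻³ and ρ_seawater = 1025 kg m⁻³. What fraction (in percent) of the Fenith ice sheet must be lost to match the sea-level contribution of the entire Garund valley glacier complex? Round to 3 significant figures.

Equal sea-level rise means equal mass of meltwater, i.e. equal mass of ice lost.
Ice mass of Garund: 2.800×10^12 kg; ice mass of Fenith: 2.440×10^16 kg.
Fraction required = 2.800×10^12 / 2.440×10^16 = 1.15×10^-4 → 0.0115 %.

≈ 0.0115 %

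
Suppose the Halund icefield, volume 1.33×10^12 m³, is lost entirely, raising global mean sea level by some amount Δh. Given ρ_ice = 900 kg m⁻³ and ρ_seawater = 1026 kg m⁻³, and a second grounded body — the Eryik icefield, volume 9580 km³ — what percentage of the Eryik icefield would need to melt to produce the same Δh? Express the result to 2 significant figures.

Equal sea-level rise means equal mass of meltwater, i.e. equal mass of ice lost.
Ice mass of Halund: 1.197×10^15 kg; ice mass of Eryik: 8.622×10^15 kg.
Fraction required = 1.197×10^15 / 8.622×10^15 = 0.139 → 14 %.

≈ 14 %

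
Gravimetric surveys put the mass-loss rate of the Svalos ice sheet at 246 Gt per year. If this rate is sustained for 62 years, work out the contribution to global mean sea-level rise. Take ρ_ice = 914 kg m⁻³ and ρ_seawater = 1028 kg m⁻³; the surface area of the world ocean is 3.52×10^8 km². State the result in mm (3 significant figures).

Total mass lost = 246 Gt/yr × 62 yr = 1.525×10^4 Gt = 1.525×10^16 kg.
ρ_w = 1028 kg m⁻³, so water volume = 1.525×10^16 / 1028 = 1.484×10^13 m³.
Δh = 1.484×10^13 / 3.52×10^14 = 0.0421 m = 42.1 mm.

≈ 42.1 mm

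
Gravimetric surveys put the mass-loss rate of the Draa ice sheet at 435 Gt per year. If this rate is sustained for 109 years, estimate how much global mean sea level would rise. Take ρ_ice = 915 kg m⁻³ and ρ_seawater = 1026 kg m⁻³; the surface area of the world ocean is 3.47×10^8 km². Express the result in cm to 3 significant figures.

≈ 13.3 cm

Total mass lost = 435 Gt/yr × 109 yr = 4.742×10^4 Gt = 4.742×10^16 kg.
ρ_w = 1026 kg m⁻³, so water volume = 4.742×10^16 / 1026 = 4.621×10^13 m³.
Δh = 4.621×10^13 / 3.47×10^14 = 0.133 m = 13.3 cm.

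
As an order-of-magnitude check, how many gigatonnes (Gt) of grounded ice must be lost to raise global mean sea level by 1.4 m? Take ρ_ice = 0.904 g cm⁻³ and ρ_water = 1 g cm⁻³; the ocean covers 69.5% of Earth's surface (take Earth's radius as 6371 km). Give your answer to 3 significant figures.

≈ 4.96×10^5 Gt

Required water volume = Δh × A = 1.4 m × 3.54×10^14 m² = 4.963×10^14 m³.
ρ_w = 1 g cm⁻³ = 1000 kg m⁻³, so the mass of water = 4.963×10^14 m³ × 1000 kg m⁻³ = 4.963×10^17 kg = 4.96×10^5 Gt (and the same mass of ice, by conservation).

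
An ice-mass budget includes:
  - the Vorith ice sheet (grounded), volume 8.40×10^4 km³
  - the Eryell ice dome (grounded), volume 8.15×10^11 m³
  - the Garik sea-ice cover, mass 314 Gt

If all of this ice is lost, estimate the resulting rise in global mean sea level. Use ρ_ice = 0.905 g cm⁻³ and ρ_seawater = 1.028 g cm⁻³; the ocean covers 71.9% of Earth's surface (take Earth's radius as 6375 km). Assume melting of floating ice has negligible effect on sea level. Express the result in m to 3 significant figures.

Vorith: 8.40×10^4 km³ × (905/1028) = 7.395×10^4 km³ of water.
Eryell: 8.15×10^11 m³ × (905/1028) = 7.175×10^11 m³ of water.
The Garik sea-ice cover is floating and already displaces its own weight of water, so its melt adds essentially nothing to sea level.
Total added water ≈ 7.467×10^13 m³ over 3.67×10^14 m² → Δh = 0.203 m.

≈ 0.203 m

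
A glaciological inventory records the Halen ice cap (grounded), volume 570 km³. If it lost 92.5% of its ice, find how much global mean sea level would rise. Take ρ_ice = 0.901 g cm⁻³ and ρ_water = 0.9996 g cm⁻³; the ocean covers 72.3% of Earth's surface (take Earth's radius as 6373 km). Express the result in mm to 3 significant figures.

Halen: 0.925 × 570 km³ × (901/999.6) = 475.2 km³ of water.
Spread over 3.69×10^14 m² of ocean, Δh = 4.752×10^11 / 3.69×10^14 = 1.29×10^-3 m = 1.29 mm.

≈ 1.29 mm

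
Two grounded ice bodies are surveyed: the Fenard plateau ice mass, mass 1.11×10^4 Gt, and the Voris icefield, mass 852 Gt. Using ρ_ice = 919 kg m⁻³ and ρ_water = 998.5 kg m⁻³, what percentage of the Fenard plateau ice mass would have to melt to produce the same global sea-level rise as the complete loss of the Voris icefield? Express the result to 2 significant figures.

≈ 7.7 %

Equal sea-level rise means equal mass of meltwater, i.e. equal mass of ice lost.
Ice mass of Voris: 8.520×10^14 kg; ice mass of Fenard: 1.110×10^16 kg.
Fraction required = 8.520×10^14 / 1.110×10^16 = 0.0768 → 7.7 %.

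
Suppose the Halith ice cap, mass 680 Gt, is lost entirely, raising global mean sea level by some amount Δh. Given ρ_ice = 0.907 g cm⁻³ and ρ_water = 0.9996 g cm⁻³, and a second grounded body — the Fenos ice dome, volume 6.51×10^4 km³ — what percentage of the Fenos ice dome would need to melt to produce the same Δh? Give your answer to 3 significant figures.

≈ 1.15 %

Equal sea-level rise means equal mass of meltwater, i.e. equal mass of ice lost.
Ice mass of Halith: 6.800×10^14 kg; ice mass of Fenos: 5.905×10^16 kg.
Fraction required = 6.800×10^14 / 5.905×10^16 = 0.0115 → 1.15 %.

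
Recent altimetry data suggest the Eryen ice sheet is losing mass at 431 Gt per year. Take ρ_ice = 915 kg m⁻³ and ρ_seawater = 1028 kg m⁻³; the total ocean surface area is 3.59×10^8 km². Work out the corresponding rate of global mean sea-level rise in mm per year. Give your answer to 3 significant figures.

ρ_w = 1028 kg m⁻³. Annual water volume added = 431 Gt / ρ_w = 4.310×10^14 kg / 1028 kg m⁻³ = 4.193×10^11 m³.
Δh per year = 4.193×10^11 / 3.59×10^14 = 1.17×10^-3 m = 1.17 mm.

≈ 1.17 mm/yr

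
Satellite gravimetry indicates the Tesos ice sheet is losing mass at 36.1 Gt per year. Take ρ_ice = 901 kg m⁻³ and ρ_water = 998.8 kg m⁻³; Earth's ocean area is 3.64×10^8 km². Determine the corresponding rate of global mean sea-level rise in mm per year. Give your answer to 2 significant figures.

ρ_w = 998.8 kg m⁻³. Annual water volume added = 36.1 Gt / ρ_w = 3.610×10^13 kg / 998.8 kg m⁻³ = 3.614×10^10 m³.
Δh per year = 3.614×10^10 / 3.64×10^14 = 9.93×10^-5 m = 0.099 mm.

≈ 0.099 mm/yr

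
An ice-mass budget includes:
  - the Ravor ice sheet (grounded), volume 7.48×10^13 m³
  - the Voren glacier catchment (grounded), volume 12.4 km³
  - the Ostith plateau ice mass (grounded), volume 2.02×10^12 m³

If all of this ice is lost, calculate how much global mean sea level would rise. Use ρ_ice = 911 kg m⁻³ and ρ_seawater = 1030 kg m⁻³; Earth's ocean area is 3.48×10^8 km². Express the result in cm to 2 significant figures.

Ravor: 7.48×10^13 m³ × (911/1030) = 6.616×10^13 m³ of water.
Voren: 12.4 km³ × (911/1030) = 10.97 km³ of water.
Ostith: 2.02×10^12 m³ × (911/1030) = 1.787×10^12 m³ of water.
Total added water ≈ 6.796×10^13 m³ over 3.48×10^14 m² → Δh = 0.195 m = 20 cm.

≈ 20 cm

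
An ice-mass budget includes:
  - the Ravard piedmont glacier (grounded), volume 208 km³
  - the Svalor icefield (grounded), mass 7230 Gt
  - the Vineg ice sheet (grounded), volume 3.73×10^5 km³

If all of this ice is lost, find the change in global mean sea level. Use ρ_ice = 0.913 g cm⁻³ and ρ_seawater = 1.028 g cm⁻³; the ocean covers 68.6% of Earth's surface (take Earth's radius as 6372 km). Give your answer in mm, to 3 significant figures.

Ravard: 208 km³ × (913/1028) = 184.7 km³ of water.
Svalor: 7230 Gt = 7.230×10^15 kg; dividing by ρ_w = 1.028 g cm⁻³ = 1028 kg m⁻³ gives 7.033×10^12 m³ of water.
Vineg: 3.73×10^5 km³ × (913/1028) = 3.313×10^5 km³ of water.
Total added water ≈ 3.385×10^14 m³ over 3.50×10^14 m² → Δh = 0.967 m = 967 mm.

≈ 967 mm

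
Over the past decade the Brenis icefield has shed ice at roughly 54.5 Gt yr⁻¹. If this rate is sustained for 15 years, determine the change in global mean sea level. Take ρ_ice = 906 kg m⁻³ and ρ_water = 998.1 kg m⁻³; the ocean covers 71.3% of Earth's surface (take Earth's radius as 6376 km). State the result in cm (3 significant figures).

≈ 0.225 cm

Total mass lost = 54.5 Gt/yr × 15 yr = 817.5 Gt = 8.175×10^14 kg.
ρ_w = 998.1 kg m⁻³, so water volume = 8.175×10^14 / 998.1 = 8.191×10^11 m³.
Δh = 8.191×10^11 / 3.64×10^14 = 2.25×10^-3 m = 0.225 cm.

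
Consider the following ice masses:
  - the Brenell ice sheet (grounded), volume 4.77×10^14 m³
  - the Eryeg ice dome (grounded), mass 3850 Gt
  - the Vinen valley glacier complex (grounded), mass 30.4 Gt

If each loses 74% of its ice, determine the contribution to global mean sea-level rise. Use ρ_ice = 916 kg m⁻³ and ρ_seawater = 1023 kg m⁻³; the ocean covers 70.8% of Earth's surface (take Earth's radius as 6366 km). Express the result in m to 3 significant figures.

Brenell: 0.74 × 4.77×10^14 m³ × (916/1023) = 3.161×10^14 m³ of water.
Eryeg: 0.74 × 3850 Gt = 2.849×10^15 kg; dividing by ρ_w = 1023 kg m⁻³ gives 2.785×10^12 m³ of water.
Vinen: 0.74 × 30.4 Gt = 2.250×10^13 kg; dividing by ρ_w = 1023 kg m⁻³ gives 2.199×10^10 m³ of water.
Total added water ≈ 3.189×10^14 m³ over 3.61×10^14 m² → Δh = 0.884 m.

≈ 0.884 m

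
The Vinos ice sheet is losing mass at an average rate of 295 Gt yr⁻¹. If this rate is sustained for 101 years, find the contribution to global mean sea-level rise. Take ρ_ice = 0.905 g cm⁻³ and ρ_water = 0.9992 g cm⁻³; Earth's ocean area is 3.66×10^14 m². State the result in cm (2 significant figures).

≈ 8.1 cm

Total mass lost = 295 Gt/yr × 101 yr = 2.980×10^4 Gt = 2.980×10^16 kg.
ρ_w = 0.9992 g cm⁻³ = 999.2 kg m⁻³, so water volume = 2.980×10^16 / 999.2 = 2.982×10^13 m³.
Δh = 2.982×10^13 / 3.66×10^14 = 0.0815 m = 8.1 cm.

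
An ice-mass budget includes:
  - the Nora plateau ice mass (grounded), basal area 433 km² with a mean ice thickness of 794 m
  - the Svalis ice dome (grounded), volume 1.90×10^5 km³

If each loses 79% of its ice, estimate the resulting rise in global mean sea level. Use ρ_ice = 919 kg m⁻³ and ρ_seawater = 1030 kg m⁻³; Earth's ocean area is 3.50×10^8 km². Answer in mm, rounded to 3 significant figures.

≈ 383 mm

Nora: ice volume = 433 km² × 794 m = 343.8 km³; 0.79 × 343.8 × (919/1030) = 242.3 km³ of water.
Svalis: 0.79 × 1.90×10^5 km³ × (919/1030) = 1.339×10^5 km³ of water.
Total added water ≈ 1.342×10^14 m³ over 3.50×10^14 m² → Δh = 0.383 m = 383 mm.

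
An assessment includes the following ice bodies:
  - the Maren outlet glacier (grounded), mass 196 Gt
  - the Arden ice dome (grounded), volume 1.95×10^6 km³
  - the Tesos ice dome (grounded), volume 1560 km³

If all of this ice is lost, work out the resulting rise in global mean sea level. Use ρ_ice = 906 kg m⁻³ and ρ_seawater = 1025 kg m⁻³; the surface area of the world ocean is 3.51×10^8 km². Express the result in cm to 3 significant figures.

Maren: 196 Gt = 1.960×10^14 kg; dividing by ρ_w = 1025 kg m⁻³ gives 1.912×10^11 m³ of water.
Arden: 1.95×10^6 km³ × (906/1025) = 1.724×10^6 km³ of water.
Tesos: 1560 km³ × (906/1025) = 1379 km³ of water.
Total added water ≈ 1.725×10^15 m³ over 3.51×10^14 m² → Δh = 4.92 m = 492 cm.

≈ 492 cm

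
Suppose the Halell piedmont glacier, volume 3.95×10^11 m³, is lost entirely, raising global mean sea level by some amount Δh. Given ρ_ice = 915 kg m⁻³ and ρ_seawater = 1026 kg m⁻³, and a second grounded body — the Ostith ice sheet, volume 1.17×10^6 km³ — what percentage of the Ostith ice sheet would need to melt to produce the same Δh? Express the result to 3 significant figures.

Equal sea-level rise means equal mass of meltwater, i.e. equal mass of ice lost.
Ice mass of Halell: 3.614×10^14 kg; ice mass of Ostith: 1.071×10^18 kg.
Fraction required = 3.614×10^14 / 1.071×10^18 = 3.38×10^-4 → 0.0338 %.

≈ 0.0338 %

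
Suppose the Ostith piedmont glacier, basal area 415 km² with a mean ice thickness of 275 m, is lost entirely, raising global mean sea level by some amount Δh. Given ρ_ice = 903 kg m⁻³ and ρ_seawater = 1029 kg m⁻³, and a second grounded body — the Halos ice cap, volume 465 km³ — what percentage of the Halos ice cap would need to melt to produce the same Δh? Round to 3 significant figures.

≈ 24.5 %

Equal sea-level rise means equal mass of meltwater, i.e. equal mass of ice lost.
Ice mass of Ostith: 1.031×10^14 kg; ice mass of Halos: 4.199×10^14 kg.
Fraction required = 1.031×10^14 / 4.199×10^14 = 0.245 → 24.5 %.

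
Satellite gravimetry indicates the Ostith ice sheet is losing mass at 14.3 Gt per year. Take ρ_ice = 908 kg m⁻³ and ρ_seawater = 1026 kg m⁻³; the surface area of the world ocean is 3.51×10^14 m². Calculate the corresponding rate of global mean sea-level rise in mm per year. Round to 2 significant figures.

≈ 0.040 mm/yr

ρ_w = 1026 kg m⁻³. Annual water volume added = 14.3 Gt / ρ_w = 1.430×10^13 kg / 1026 kg m⁻³ = 1.394×10^10 m³.
Δh per year = 1.394×10^10 / 3.51×10^14 = 3.97×10^-5 m = 0.040 mm.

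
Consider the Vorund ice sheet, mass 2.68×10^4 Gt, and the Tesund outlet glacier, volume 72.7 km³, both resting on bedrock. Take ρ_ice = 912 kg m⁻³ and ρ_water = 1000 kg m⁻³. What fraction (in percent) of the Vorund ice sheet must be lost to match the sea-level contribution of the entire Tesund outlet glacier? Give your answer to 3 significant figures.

Equal sea-level rise means equal mass of meltwater, i.e. equal mass of ice lost.
Ice mass of Tesund: 6.630×10^13 kg; ice mass of Vorund: 2.680×10^16 kg.
Fraction required = 6.630×10^13 / 2.680×10^16 = 2.47×10^-3 → 0.247 %.

≈ 0.247 %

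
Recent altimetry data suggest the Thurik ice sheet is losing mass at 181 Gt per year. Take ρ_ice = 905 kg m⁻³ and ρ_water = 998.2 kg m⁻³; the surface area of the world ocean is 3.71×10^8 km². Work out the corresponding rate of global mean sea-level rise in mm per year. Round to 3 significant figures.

≈ 0.489 mm/yr

ρ_w = 998.2 kg m⁻³. Annual water volume added = 181 Gt / ρ_w = 1.810×10^14 kg / 998.2 kg m⁻³ = 1.813×10^11 m³.
Δh per year = 1.813×10^11 / 3.71×10^14 = 4.89×10^-4 m = 0.489 mm.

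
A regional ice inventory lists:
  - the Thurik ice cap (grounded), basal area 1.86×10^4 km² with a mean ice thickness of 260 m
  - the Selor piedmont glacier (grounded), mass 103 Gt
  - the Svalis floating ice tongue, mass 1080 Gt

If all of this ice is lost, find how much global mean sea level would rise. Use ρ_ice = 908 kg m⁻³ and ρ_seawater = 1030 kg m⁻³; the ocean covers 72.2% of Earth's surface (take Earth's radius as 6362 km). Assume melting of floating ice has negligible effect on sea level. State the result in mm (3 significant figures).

Thurik: ice volume = 1.86×10^4 km² × 260 m = 4836 km³; 4836 × (908/1030) = 4263 km³ of water.
Selor: 103 Gt = 1.030×10^14 kg; dividing by ρ_w = 1030 kg m⁻³ gives 1.000×10^11 m³ of water.
The Svalis floating ice tongue is floating and already displaces its own weight of water, so its melt adds essentially nothing to sea level.
Total added water ≈ 4.363×10^12 m³ over 3.67×10^14 m² → Δh = 0.0119 m = 11.9 mm.

≈ 11.9 mm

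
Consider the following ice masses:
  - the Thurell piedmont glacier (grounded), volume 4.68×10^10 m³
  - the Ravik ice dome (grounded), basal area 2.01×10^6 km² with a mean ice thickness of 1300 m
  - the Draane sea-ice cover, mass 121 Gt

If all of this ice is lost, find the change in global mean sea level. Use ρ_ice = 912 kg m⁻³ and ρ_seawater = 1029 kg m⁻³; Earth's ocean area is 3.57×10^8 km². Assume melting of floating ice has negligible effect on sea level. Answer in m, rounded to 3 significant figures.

Thurell: 4.68×10^10 m³ × (912/1029) = 4.148×10^10 m³ of water.
Ravik: ice volume = 2.01×10^6 km² × 1300 m = 2.613×10^6 km³; 2.613×10^6 × (912/1029) = 2.316×10^6 km³ of water.
The Draane sea-ice cover is floating and already displaces its own weight of water, so its melt adds essentially nothing to sea level.
Total added water ≈ 2.316×10^15 m³ over 3.57×10^14 m² → Δh = 6.49 m.

≈ 6.49 m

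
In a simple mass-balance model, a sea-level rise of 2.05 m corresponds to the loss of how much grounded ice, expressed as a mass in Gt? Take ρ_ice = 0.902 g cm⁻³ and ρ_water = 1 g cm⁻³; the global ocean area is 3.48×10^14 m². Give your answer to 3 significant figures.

Required water volume = Δh × A = 2.05 m × 3.48×10^14 m² = 7.134×10^14 m³.
ρ_w = 1 g cm⁻³ = 1000 kg m⁻³, so the mass of water = 7.134×10^14 m³ × 1000 kg m⁻³ = 7.134×10^17 kg = 7.13×10^5 Gt (and the same mass of ice, by conservation).

≈ 7.13×10^5 Gt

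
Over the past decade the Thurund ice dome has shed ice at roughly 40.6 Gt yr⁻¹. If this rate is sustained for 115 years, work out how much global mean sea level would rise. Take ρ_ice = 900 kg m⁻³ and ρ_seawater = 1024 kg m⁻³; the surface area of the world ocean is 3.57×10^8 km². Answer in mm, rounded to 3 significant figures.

≈ 12.8 mm

Total mass lost = 40.6 Gt/yr × 115 yr = 4669 Gt = 4.669×10^15 kg.
ρ_w = 1024 kg m⁻³, so water volume = 4.669×10^15 / 1024 = 4.560×10^12 m³.
Δh = 4.560×10^12 / 3.57×10^14 = 0.0128 m = 12.8 mm.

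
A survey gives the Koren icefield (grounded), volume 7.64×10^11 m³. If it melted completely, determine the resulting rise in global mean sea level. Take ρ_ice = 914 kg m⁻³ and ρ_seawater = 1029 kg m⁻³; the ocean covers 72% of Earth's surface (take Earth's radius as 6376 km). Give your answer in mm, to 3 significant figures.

Koren: 7.64×10^11 m³ × (914/1029) = 6.786×10^11 m³ of water.
Spread over 3.68×10^14 m² of ocean, Δh = 6.786×10^11 / 3.68×10^14 = 1.84×10^-3 m = 1.84 mm.

≈ 1.84 mm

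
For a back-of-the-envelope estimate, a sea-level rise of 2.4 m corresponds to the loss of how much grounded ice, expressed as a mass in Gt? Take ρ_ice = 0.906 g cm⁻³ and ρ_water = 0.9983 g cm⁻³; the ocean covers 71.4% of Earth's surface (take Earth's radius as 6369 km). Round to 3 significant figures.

Required water volume = Δh × A = 2.4 m × 3.64×10^14 m² = 8.735×10^14 m³.
ρ_w = 0.9983 g cm⁻³ = 998.3 kg m⁻³, so the mass of water = 8.735×10^14 m³ × 998.3 kg m⁻³ = 8.720×10^17 kg = 8.72×10^5 Gt (and the same mass of ice, by conservation).

≈ 8.72×10^5 Gt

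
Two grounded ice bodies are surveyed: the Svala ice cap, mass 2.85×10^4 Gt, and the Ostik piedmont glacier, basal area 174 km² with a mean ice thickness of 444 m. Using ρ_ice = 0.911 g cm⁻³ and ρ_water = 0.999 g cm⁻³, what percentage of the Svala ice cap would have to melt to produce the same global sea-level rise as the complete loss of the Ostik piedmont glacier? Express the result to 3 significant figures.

Equal sea-level rise means equal mass of meltwater, i.e. equal mass of ice lost.
Ice mass of Ostik: 7.038×10^13 kg; ice mass of Svala: 2.850×10^16 kg.
Fraction required = 7.038×10^13 / 2.850×10^16 = 2.47×10^-3 → 0.247 %.

≈ 0.247 %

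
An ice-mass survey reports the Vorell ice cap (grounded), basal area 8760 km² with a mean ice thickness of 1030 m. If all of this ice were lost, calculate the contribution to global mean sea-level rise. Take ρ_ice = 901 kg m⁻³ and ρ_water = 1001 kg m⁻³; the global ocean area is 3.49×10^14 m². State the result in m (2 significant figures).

≈ 0.023 m

Vorell: ice volume = 8760 km² × 1030 m = 9023 km³; 9023 × (901/1001) = 8121 km³ of water.
Spread over 3.49×10^14 m² of ocean, Δh = 8.121×10^12 / 3.49×10^14 = 0.0233 m.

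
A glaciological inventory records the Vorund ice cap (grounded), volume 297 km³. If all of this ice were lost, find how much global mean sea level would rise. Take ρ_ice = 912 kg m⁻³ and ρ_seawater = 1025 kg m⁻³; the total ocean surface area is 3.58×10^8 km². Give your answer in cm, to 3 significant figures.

Vorund: 297 km³ × (912/1025) = 264.3 km³ of water.
Spread over 3.58×10^14 m² of ocean, Δh = 2.643×10^11 / 3.58×10^14 = 7.38×10^-4 m = 0.0738 cm.

≈ 0.0738 cm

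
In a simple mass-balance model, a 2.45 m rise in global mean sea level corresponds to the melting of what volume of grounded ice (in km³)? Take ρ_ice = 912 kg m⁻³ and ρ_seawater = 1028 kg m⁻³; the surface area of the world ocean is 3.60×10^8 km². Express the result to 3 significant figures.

≈ 9.94×10^5 km³

Required water volume = Δh × A = 2.45 m × 3.60×10^14 m² = 8.820×10^14 m³ = 8.820×10^5 km³.
Ice volume = water volume × ρ_w/ρ_ice = 8.820×10^5 × 1028/912 = 9.94×10^5 km³.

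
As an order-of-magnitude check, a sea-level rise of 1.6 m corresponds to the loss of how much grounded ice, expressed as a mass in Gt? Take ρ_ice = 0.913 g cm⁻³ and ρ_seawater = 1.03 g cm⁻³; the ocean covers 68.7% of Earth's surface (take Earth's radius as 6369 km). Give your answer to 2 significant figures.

Required water volume = Δh × A = 1.6 m × 3.50×10^14 m² = 5.603×10^14 m³.
ρ_w = 1.03 g cm⁻³ = 1030 kg m⁻³, so the mass of water = 5.603×10^14 m³ × 1030 kg m⁻³ = 5.771×10^17 kg = 5.8×10^5 Gt (and the same mass of ice, by conservation).

≈ 5.8×10^5 Gt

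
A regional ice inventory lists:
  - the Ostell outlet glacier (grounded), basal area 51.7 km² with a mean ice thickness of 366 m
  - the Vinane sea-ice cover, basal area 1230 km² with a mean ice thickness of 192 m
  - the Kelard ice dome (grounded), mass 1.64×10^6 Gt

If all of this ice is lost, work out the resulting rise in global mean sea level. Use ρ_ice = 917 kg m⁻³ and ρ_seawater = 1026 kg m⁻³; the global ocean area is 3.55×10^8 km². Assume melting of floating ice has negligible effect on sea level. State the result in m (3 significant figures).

Ostell: ice volume = 51.7 km² × 366 m = 18.92 km³; 18.92 × (917/1026) = 16.91 km³ of water.
The Vinane sea-ice cover is floating and already displaces its own weight of water, so its melt adds essentially nothing to sea level.
Kelard: 1.64×10^6 Gt = 1.640×10^18 kg; dividing by ρ_w = 1026 kg m⁻³ gives 1.598×10^15 m³ of water.
Total added water ≈ 1.598×10^15 m³ over 3.55×10^14 m² → Δh = 4.50 m.

≈ 4.50 m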